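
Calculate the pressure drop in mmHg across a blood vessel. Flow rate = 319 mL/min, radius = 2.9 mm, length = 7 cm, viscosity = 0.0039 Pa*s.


dP = 8*mu*L*Q / (pi*r^4)
Q = 319 mL/min = 5.31667e-06 m^3/s
dP = 52.2577 Pa = 52.2577 / 133.322 mmHg = 0.392 mmHg


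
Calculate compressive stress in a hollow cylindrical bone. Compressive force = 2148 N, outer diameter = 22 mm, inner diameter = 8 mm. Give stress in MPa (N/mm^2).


A = pi*(r_o^2 - r_i^2)
r_o = 11 mm, r_i = 4 mm
A = 329.867 mm^2
sigma = F/A = 2148 / 329.867
sigma = 6.512 MPa


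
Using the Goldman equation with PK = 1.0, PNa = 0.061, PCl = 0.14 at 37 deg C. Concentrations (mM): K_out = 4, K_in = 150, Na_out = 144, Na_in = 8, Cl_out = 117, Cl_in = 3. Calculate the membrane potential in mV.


Vm = (RT/F)*ln((PK*Ko + PNa*Nao + PCl*Cli)/(PK*Ki + PNa*Nai + PCl*Clo))
Numer = 13.204, Denom = 166.868
Vm = -67.79 mV


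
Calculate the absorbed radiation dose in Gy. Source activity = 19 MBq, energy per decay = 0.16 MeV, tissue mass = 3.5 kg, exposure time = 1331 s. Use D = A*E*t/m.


A = 19 MBq = 1.9000e+07 Bq
E = 0.16 MeV = 2.5632e-14 J
D = A*E*t/m = 1.9000e+07*2.5632e-14*1331/3.5
D = 1.8520e-04 Gy


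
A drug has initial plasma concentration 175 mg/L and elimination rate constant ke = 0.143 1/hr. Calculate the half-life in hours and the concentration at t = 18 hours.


t_half = ln(2) / ke = 0.693147 / 0.143 = 4.847 hr
C(t) = C0 * exp(-ke*t) = 175 * exp(-0.143*18)
C(18) = 13.34 mg/L


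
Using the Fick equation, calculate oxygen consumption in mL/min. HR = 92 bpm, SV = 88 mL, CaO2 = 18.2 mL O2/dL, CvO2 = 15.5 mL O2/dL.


CO = HR*SV = 92*88/1000 = 8.096 L/min
a-v O2 diff = 18.2 - 15.5 = 2.7 mL/dL
VO2 = CO * (CaO2-CvO2) * 10 dL/L
VO2 = 8.096 * 2.7 * 10
VO2 = 218.6 mL/min


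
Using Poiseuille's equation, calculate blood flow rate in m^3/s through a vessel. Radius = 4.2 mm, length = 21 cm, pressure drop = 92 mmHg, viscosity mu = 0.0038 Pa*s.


Q = pi*r^4*dP / (8*mu*L)
r = 0.0042 m, L = 0.21 m
dP = 92 mmHg = 12265.624 Pa
Q = 0.001878 m^3/s


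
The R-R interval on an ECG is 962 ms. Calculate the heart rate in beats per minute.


HR = 60 / RR_interval(s)
RR = 962 ms = 0.962 s
HR = 60 / 0.962 = 62.37 bpm


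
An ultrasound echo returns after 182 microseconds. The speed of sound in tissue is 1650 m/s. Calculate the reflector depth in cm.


depth = c * t / 2
t = 182 us = 1.8200e-04 s
depth = 1650 * 1.8200e-04 / 2
depth = 0.15015 m = 15.015 cm


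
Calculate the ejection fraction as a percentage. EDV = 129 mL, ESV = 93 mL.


SV = EDV - ESV = 129 - 93 = 36 mL
EF = SV/EDV * 100 = 36/129 * 100
EF = 27.91%


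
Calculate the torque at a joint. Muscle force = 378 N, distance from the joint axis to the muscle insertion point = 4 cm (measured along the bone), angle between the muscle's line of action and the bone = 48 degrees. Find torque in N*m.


Torque = F * d * sin(theta)   (moment arm = d*sin(theta))
d = 4 cm = 0.04 m
Torque = 378 * 0.04 * sin(48)
Torque = 11.24 N*m


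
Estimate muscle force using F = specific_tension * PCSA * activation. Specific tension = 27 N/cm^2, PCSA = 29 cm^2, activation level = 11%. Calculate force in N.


F = sigma * PCSA * activation
F = 27 * 29 * 0.11
F = 86.13 N


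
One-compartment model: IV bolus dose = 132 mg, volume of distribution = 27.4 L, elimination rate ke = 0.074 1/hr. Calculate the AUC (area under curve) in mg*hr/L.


C0 = Dose/Vd = 132/27.4 = 4.81752 mg/L
AUC = C0/ke = 4.81752/0.074
AUC = 65.1 mg*hr/L


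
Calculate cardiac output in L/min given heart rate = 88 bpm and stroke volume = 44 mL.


CO = HR * SV
CO = 88 * 44 / 1000
CO = 3.872 L/min


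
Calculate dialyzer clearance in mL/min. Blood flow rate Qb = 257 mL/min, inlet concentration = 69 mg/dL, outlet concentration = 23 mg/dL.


K = Qb * (Cb_in - Cb_out) / Cb_in
K = 257 * (69 - 23) / 69
K = 171.3 mL/min


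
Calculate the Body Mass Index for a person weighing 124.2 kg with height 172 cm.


BMI = weight / height^2
height = 172 cm = 1.72 m
BMI = 124.2 / 1.72^2
BMI = 41.98 kg/m^2


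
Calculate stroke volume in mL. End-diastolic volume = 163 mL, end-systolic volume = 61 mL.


SV = EDV - ESV
SV = 163 - 61
SV = 102 mL


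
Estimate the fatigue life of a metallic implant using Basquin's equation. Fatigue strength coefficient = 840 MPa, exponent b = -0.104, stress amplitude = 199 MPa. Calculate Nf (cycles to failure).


sigma_a = sigma_f' * (2Nf)^b
2Nf = (sigma_a/sigma_f')^(1/b)
2Nf = (199/840)^(1/-0.104)
2Nf = 1032080.5
Nf = 5.16e+05


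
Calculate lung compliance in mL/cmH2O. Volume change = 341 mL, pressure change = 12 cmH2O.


C = dV / dP
C = 341 / 12
C = 28.42 mL/cmH2O


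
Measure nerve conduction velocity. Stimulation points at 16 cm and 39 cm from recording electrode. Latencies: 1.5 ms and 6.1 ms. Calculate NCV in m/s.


Distance = (39 - 16) / 100 = 0.23 m
dt = (6.1 - 1.5) / 1000 = 0.0046 s
NCV = dist / dt = 50 m/s


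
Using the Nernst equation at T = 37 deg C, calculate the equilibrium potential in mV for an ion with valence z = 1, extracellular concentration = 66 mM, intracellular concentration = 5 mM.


E = (RT/(zF)) * ln(C_out/C_in)
T = 37 + 273.15 = 310.15 K
E = (8.314 * 310.15 / (1 * 96485)) * ln(66/5)
E = 68.96 mV


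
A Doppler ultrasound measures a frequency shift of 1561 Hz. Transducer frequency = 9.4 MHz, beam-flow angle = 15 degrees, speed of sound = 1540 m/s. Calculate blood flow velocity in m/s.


v = fd * c / (2 * f0 * cos(theta))
v = 1561 * 1540 / (2 * 9.4000e+06 * cos(15))
v = 0.1324 m/s


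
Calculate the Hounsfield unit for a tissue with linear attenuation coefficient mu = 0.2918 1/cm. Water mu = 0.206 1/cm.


HU = ((mu_tissue - mu_water) / mu_water) * 1000
HU = ((0.2918 - 0.206) / 0.206) * 1000
HU = 416.5


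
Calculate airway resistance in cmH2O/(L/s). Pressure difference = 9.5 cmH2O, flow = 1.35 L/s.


R = dP / flow
R = 9.5 / 1.35
R = 7.037 cmH2O/(L/s)


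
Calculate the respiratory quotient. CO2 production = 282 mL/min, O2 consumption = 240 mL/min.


RQ = VCO2 / VO2
RQ = 282 / 240
RQ = 1.175


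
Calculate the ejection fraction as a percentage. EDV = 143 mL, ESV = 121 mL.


SV = EDV - ESV = 143 - 121 = 22 mL
EF = SV/EDV * 100 = 22/143 * 100
EF = 15.38%


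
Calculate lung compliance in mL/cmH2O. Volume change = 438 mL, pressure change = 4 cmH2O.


C = dV / dP
C = 438 / 4
C = 109.5 mL/cmH2O


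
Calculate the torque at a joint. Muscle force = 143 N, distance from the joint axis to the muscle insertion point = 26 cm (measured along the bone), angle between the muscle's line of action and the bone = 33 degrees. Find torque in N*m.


Torque = F * d * sin(theta)   (moment arm = d*sin(theta))
d = 26 cm = 0.26 m
Torque = 143 * 0.26 * sin(33)
Torque = 20.25 N*m


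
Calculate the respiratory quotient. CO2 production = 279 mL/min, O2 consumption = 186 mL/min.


RQ = VCO2 / VO2
RQ = 279 / 186
RQ = 1.5


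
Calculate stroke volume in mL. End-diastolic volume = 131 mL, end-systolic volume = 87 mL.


SV = EDV - ESV
SV = 131 - 87
SV = 44 mL


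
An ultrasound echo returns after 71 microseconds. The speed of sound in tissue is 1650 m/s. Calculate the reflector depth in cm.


depth = c * t / 2
t = 71 us = 7.1000e-05 s
depth = 1650 * 7.1000e-05 / 2
depth = 0.058575 m = 5.8575 cm


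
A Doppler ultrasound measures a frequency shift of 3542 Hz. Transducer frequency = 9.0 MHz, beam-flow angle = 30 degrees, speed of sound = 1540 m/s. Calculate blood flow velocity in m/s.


v = fd * c / (2 * f0 * cos(theta))
v = 3542 * 1540 / (2 * 9.0000e+06 * cos(30))
v = 0.3499 m/s


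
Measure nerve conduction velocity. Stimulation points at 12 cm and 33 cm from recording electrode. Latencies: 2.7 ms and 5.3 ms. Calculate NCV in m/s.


Distance = (33 - 12) / 100 = 0.21 m
dt = (5.3 - 2.7) / 1000 = 0.0026 s
NCV = dist / dt = 80.77 m/s


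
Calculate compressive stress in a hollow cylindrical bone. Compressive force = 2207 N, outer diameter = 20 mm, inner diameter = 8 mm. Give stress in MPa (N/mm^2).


A = pi*(r_o^2 - r_i^2)
r_o = 10 mm, r_i = 4 mm
A = 263.894 mm^2
sigma = F/A = 2207 / 263.894
sigma = 8.363 MPa


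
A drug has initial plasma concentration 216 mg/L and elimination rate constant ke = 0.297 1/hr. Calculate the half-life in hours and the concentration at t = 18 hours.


t_half = ln(2) / ke = 0.693147 / 0.297 = 2.334 hr
C(t) = C0 * exp(-ke*t) = 216 * exp(-0.297*18)
C(18) = 1.03 mg/L


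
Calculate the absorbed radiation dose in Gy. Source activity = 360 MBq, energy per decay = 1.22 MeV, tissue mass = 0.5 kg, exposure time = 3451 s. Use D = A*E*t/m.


A = 360 MBq = 3.6000e+08 Bq
E = 1.22 MeV = 1.95444e-13 J
D = A*E*t/m = 3.6000e+08*1.95444e-13*3451/0.5
D = 0.4856 Gy


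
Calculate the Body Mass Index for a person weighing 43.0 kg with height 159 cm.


BMI = weight / height^2
height = 159 cm = 1.59 m
BMI = 43.0 / 1.59^2
BMI = 17.01 kg/m^2


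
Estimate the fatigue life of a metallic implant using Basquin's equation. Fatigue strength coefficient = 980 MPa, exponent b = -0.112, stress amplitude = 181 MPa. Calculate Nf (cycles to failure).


sigma_a = sigma_f' * (2Nf)^b
2Nf = (sigma_a/sigma_f')^(1/b)
2Nf = (181/980)^(1/-0.112)
2Nf = 3544306.4
Nf = 1.7722e+06


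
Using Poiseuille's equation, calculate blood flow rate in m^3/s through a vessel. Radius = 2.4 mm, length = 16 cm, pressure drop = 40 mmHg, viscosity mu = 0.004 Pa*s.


Q = pi*r^4*dP / (8*mu*L)
r = 0.0024 m, L = 0.16 m
dP = 40 mmHg = 5332.88 Pa
Q = 1.0856e-04 m^3/s


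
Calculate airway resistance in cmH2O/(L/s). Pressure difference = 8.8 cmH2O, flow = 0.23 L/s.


R = dP / flow
R = 8.8 / 0.23
R = 38.26 cmH2O/(L/s)


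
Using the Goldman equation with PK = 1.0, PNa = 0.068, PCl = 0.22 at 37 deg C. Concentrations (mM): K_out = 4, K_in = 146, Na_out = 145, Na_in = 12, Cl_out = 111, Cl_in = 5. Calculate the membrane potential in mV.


Vm = (RT/F)*ln((PK*Ko + PNa*Nao + PCl*Cli)/(PK*Ki + PNa*Nai + PCl*Clo))
Numer = 14.96, Denom = 171.236
Vm = -65.15 mV


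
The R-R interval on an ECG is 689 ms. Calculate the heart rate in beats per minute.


HR = 60 / RR_interval(s)
RR = 689 ms = 0.689 s
HR = 60 / 0.689 = 87.08 bpm


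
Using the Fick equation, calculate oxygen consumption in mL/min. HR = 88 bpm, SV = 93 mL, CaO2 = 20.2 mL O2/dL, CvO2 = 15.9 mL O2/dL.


CO = HR*SV = 88*93/1000 = 8.184 L/min
a-v O2 diff = 20.2 - 15.9 = 4.3 mL/dL
VO2 = CO * (CaO2-CvO2) * 10 dL/L
VO2 = 8.184 * 4.3 * 10
VO2 = 351.9 mL/min


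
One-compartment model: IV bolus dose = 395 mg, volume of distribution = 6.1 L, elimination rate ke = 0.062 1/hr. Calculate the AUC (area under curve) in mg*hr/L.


C0 = Dose/Vd = 395/6.1 = 64.7541 mg/L
AUC = C0/ke = 64.7541/0.062
AUC = 1044 mg*hr/L


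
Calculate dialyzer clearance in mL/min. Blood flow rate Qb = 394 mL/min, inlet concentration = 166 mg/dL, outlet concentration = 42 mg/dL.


K = Qb * (Cb_in - Cb_out) / Cb_in
K = 394 * (166 - 42) / 166
K = 294.3 mL/min


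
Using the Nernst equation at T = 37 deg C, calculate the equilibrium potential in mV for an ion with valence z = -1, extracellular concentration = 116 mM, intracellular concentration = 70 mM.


E = (RT/(zF)) * ln(C_out/C_in)
T = 37 + 273.15 = 310.15 K
E = (8.314 * 310.15 / (-1 * 96485)) * ln(116/70)
E = -13.5 mV


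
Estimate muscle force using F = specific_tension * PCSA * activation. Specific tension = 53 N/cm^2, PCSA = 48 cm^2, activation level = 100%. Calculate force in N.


F = sigma * PCSA * activation
F = 53 * 48 * 1
F = 2544 N


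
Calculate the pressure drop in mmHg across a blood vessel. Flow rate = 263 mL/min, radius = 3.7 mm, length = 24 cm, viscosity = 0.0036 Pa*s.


dP = 8*mu*L*Q / (pi*r^4)
Q = 263 mL/min = 4.38333e-06 m^3/s
dP = 51.4578 Pa = 51.4578 / 133.322 mmHg = 0.386 mmHg


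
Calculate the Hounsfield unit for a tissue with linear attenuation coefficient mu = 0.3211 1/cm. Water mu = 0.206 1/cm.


HU = ((mu_tissue - mu_water) / mu_water) * 1000
HU = ((0.3211 - 0.206) / 0.206) * 1000
HU = 558.7


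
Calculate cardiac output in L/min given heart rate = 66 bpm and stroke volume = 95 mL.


CO = HR * SV
CO = 66 * 95 / 1000
CO = 6.27 L/min


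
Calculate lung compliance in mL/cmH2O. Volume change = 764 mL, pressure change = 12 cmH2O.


C = dV / dP
C = 764 / 12
C = 63.67 mL/cmH2O


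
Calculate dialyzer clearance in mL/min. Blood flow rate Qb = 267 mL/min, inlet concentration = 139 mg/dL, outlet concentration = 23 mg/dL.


K = Qb * (Cb_in - Cb_out) / Cb_in
K = 267 * (139 - 23) / 139
K = 222.8 mL/min


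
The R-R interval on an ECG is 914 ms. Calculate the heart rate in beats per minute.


HR = 60 / RR_interval(s)
RR = 914 ms = 0.914 s
HR = 60 / 0.914 = 65.65 bpm


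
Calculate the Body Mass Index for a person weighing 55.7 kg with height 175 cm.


BMI = weight / height^2
height = 175 cm = 1.75 m
BMI = 55.7 / 1.75^2
BMI = 18.19 kg/m^2


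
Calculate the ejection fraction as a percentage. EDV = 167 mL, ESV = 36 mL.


SV = EDV - ESV = 167 - 36 = 131 mL
EF = SV/EDV * 100 = 131/167 * 100
EF = 78.44%


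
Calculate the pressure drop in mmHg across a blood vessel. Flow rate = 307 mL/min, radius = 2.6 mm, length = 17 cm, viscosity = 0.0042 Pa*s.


dP = 8*mu*L*Q / (pi*r^4)
Q = 307 mL/min = 5.11667e-06 m^3/s
dP = 203.579 Pa = 203.579 / 133.322 mmHg = 1.527 mmHg


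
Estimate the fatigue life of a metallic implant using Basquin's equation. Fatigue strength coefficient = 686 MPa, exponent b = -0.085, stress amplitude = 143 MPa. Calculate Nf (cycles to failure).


sigma_a = sigma_f' * (2Nf)^b
2Nf = (sigma_a/sigma_f')^(1/b)
2Nf = (143/686)^(1/-0.085)
2Nf = 1.0271277e+08
Nf = 5.1356e+07


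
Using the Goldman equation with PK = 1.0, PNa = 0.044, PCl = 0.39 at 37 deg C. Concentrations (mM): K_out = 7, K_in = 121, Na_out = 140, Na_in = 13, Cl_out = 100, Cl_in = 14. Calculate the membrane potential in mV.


Vm = (RT/F)*ln((PK*Ko + PNa*Nao + PCl*Cli)/(PK*Ki + PNa*Nai + PCl*Clo))
Numer = 18.62, Denom = 160.572
Vm = -57.58 mV


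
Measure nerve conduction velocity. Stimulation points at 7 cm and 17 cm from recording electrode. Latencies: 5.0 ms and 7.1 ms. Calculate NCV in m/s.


Distance = (17 - 7) / 100 = 0.1 m
dt = (7.1 - 5.0) / 1000 = 0.0021 s
NCV = dist / dt = 47.62 m/s


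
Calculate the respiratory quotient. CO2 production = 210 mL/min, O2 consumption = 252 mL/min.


RQ = VCO2 / VO2
RQ = 210 / 252
RQ = 0.8333


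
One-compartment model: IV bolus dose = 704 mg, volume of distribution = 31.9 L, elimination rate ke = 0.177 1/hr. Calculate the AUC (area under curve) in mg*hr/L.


C0 = Dose/Vd = 704/31.9 = 22.069 mg/L
AUC = C0/ke = 22.069/0.177
AUC = 124.7 mg*hr/L


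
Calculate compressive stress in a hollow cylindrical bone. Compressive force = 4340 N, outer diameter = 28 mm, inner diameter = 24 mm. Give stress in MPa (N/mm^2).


A = pi*(r_o^2 - r_i^2)
r_o = 14 mm, r_i = 12 mm
A = 163.363 mm^2
sigma = F/A = 4340 / 163.363
sigma = 26.57 MPa


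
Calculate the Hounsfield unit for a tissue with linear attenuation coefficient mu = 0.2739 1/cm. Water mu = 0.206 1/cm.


HU = ((mu_tissue - mu_water) / mu_water) * 1000
HU = ((0.2739 - 0.206) / 0.206) * 1000
HU = 329.6


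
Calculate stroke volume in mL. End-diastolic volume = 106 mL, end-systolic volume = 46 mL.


SV = EDV - ESV
SV = 106 - 46
SV = 60 mL


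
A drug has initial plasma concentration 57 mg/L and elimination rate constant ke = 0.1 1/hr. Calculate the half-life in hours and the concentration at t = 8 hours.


t_half = ln(2) / ke = 0.693147 / 0.1 = 6.931 hr
C(t) = C0 * exp(-ke*t) = 57 * exp(-0.1*8)
C(8) = 25.61 mg/L


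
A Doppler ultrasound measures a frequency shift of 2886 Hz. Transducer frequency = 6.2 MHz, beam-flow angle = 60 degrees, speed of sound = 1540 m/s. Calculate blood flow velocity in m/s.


v = fd * c / (2 * f0 * cos(theta))
v = 2886 * 1540 / (2 * 6.2000e+06 * cos(60))
v = 0.7168 m/s


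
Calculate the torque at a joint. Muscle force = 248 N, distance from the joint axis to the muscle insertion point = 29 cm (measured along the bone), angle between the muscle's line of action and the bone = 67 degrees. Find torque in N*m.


Torque = F * d * sin(theta)   (moment arm = d*sin(theta))
d = 29 cm = 0.29 m
Torque = 248 * 0.29 * sin(67)
Torque = 66.2 N*m


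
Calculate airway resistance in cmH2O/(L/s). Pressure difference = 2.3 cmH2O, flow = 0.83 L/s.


R = dP / flow
R = 2.3 / 0.83
R = 2.771 cmH2O/(L/s)


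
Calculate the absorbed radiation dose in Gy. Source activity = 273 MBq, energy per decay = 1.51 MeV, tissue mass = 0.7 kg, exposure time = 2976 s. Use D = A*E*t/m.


A = 273 MBq = 2.7300e+08 Bq
E = 1.51 MeV = 2.41902e-13 J
D = A*E*t/m = 2.7300e+08*2.41902e-13*2976/0.7
D = 0.2808 Gy


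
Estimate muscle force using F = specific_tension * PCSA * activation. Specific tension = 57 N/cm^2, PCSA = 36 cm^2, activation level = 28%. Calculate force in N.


F = sigma * PCSA * activation
F = 57 * 36 * 0.28
F = 574.6 N


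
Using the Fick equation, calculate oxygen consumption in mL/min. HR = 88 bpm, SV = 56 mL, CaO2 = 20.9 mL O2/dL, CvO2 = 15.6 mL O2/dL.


CO = HR*SV = 88*56/1000 = 4.928 L/min
a-v O2 diff = 20.9 - 15.6 = 5.3 mL/dL
VO2 = CO * (CaO2-CvO2) * 10 dL/L
VO2 = 4.928 * 5.3 * 10
VO2 = 261.2 mL/min


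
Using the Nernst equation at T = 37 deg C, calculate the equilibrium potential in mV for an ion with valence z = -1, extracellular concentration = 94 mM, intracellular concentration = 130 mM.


E = (RT/(zF)) * ln(C_out/C_in)
T = 37 + 273.15 = 310.15 K
E = (8.314 * 310.15 / (-1 * 96485)) * ln(94/130)
E = 8.665 mV


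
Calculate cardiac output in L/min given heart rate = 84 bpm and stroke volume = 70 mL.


CO = HR * SV
CO = 84 * 70 / 1000
CO = 5.88 L/min


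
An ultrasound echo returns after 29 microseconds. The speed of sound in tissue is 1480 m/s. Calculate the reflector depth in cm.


depth = c * t / 2
t = 29 us = 2.9000e-05 s
depth = 1480 * 2.9000e-05 / 2
depth = 0.02146 m = 2.146 cm


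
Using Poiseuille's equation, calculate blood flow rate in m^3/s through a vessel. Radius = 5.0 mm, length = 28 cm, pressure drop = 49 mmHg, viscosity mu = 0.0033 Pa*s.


Q = pi*r^4*dP / (8*mu*L)
r = 0.005 m, L = 0.28 m
dP = 49 mmHg = 6532.778 Pa
Q = 0.001735 m^3/s


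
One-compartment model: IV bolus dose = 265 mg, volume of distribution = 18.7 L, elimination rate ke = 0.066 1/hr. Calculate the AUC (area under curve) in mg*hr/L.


C0 = Dose/Vd = 265/18.7 = 14.1711 mg/L
AUC = C0/ke = 14.1711/0.066
AUC = 214.7 mg*hr/L


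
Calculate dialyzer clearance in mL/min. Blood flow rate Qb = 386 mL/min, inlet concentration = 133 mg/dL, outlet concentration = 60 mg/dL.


K = Qb * (Cb_in - Cb_out) / Cb_in
K = 386 * (133 - 60) / 133
K = 211.9 mL/min


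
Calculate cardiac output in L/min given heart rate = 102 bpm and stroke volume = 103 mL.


CO = HR * SV
CO = 102 * 103 / 1000
CO = 10.51 L/min


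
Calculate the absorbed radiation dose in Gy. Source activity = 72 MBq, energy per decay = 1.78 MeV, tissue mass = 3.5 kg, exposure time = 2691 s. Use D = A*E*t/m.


A = 72 MBq = 7.2000e+07 Bq
E = 1.78 MeV = 2.85156e-13 J
D = A*E*t/m = 7.2000e+07*2.85156e-13*2691/3.5
D = 0.01579 Gy


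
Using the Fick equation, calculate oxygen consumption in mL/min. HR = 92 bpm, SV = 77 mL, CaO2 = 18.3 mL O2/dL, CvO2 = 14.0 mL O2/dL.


CO = HR*SV = 92*77/1000 = 7.084 L/min
a-v O2 diff = 18.3 - 14.0 = 4.3 mL/dL
VO2 = CO * (CaO2-CvO2) * 10 dL/L
VO2 = 7.084 * 4.3 * 10
VO2 = 304.6 mL/min


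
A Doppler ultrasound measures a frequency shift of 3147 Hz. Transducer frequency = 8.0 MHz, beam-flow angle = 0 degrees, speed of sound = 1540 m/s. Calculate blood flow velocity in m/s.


v = fd * c / (2 * f0 * cos(theta))
v = 3147 * 1540 / (2 * 8.0000e+06 * cos(0))
v = 0.3029 m/s


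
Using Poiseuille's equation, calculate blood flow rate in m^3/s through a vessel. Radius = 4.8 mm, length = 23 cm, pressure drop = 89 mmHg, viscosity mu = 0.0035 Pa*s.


Q = pi*r^4*dP / (8*mu*L)
r = 0.0048 m, L = 0.23 m
dP = 89 mmHg = 11865.658 Pa
Q = 0.003073 m^3/s


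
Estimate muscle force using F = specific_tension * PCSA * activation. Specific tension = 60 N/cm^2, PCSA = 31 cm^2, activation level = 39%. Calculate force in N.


F = sigma * PCSA * activation
F = 60 * 31 * 0.39
F = 725.4 N


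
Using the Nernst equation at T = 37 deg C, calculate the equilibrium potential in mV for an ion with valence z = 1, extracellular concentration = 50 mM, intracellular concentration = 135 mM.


E = (RT/(zF)) * ln(C_out/C_in)
T = 37 + 273.15 = 310.15 K
E = (8.314 * 310.15 / (1 * 96485)) * ln(50/135)
E = -26.54 mV


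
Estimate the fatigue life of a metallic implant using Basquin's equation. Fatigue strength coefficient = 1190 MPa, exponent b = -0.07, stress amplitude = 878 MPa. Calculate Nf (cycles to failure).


sigma_a = sigma_f' * (2Nf)^b
2Nf = (sigma_a/sigma_f')^(1/b)
2Nf = (878/1190)^(1/-0.07)
2Nf = 76.995174
Nf = 38.5


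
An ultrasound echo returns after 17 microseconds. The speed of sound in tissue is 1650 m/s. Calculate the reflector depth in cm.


depth = c * t / 2
t = 17 us = 1.7000e-05 s
depth = 1650 * 1.7000e-05 / 2
depth = 0.014025 m = 1.4025 cm


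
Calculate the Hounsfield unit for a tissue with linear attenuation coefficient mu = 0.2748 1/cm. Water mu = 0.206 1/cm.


HU = ((mu_tissue - mu_water) / mu_water) * 1000
HU = ((0.2748 - 0.206) / 0.206) * 1000
HU = 334


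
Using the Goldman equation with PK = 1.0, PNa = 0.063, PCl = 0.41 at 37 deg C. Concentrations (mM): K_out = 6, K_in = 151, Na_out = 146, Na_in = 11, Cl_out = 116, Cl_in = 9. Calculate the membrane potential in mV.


Vm = (RT/F)*ln((PK*Ko + PNa*Nao + PCl*Cli)/(PK*Ki + PNa*Nai + PCl*Clo))
Numer = 18.888, Denom = 199.253
Vm = -62.97 mV


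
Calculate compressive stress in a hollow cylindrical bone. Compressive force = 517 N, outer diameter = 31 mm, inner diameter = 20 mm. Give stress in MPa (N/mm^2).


A = pi*(r_o^2 - r_i^2)
r_o = 15.5 mm, r_i = 10 mm
A = 440.608 mm^2
sigma = F/A = 517 / 440.608
sigma = 1.173 MPa


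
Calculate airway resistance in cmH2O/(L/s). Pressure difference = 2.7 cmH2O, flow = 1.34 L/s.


R = dP / flow
R = 2.7 / 1.34
R = 2.015 cmH2O/(L/s)


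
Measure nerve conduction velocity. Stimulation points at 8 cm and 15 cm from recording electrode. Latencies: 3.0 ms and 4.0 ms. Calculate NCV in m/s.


Distance = (15 - 8) / 100 = 0.07 m
dt = (4.0 - 3.0) / 1000 = 0.001 s
NCV = dist / dt = 70 m/s


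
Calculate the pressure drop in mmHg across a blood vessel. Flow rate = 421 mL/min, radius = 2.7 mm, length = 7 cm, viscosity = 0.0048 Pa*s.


dP = 8*mu*L*Q / (pi*r^4)
Q = 421 mL/min = 7.01667e-06 m^3/s
dP = 112.968 Pa = 112.968 / 133.322 mmHg = 0.8473 mmHg


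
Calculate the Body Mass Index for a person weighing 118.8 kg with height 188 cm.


BMI = weight / height^2
height = 188 cm = 1.88 m
BMI = 118.8 / 1.88^2
BMI = 33.61 kg/m^2


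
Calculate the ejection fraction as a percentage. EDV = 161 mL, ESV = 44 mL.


SV = EDV - ESV = 161 - 44 = 117 mL
EF = SV/EDV * 100 = 117/161 * 100
EF = 72.67%


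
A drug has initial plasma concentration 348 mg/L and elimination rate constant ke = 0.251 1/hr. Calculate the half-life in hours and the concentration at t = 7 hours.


t_half = ln(2) / ke = 0.693147 / 0.251 = 2.762 hr
C(t) = C0 * exp(-ke*t) = 348 * exp(-0.251*7)
C(7) = 60.05 mg/L


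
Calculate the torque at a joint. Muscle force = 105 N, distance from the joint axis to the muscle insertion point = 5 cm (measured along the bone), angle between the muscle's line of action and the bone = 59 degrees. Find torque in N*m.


Torque = F * d * sin(theta)   (moment arm = d*sin(theta))
d = 5 cm = 0.05 m
Torque = 105 * 0.05 * sin(59)
Torque = 4.5 N*m


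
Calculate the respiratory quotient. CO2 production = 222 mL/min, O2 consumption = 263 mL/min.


RQ = VCO2 / VO2
RQ = 222 / 263
RQ = 0.8441


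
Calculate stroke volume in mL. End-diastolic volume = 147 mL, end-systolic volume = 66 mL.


SV = EDV - ESV
SV = 147 - 66
SV = 81 mL


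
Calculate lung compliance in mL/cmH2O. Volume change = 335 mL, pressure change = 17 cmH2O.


C = dV / dP
C = 335 / 17
C = 19.71 mL/cmH2O


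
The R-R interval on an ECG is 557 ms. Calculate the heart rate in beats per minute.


HR = 60 / RR_interval(s)
RR = 557 ms = 0.557 s
HR = 60 / 0.557 = 107.7 bpm


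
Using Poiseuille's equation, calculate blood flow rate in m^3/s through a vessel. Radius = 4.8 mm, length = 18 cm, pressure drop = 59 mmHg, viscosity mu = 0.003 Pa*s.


Q = pi*r^4*dP / (8*mu*L)
r = 0.0048 m, L = 0.18 m
dP = 59 mmHg = 7865.998 Pa
Q = 0.003037 m^3/s


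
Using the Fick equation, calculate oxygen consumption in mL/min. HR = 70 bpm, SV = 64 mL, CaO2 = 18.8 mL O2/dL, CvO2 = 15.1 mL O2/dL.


CO = HR*SV = 70*64/1000 = 4.48 L/min
a-v O2 diff = 18.8 - 15.1 = 3.7 mL/dL
VO2 = CO * (CaO2-CvO2) * 10 dL/L
VO2 = 4.48 * 3.7 * 10
VO2 = 165.8 mL/min


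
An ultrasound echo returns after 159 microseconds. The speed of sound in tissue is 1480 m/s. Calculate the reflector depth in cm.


depth = c * t / 2
t = 159 us = 1.5900e-04 s
depth = 1480 * 1.5900e-04 / 2
depth = 0.11766 m = 11.766 cm


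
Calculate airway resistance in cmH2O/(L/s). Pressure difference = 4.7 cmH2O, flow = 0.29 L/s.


R = dP / flow
R = 4.7 / 0.29
R = 16.21 cmH2O/(L/s)


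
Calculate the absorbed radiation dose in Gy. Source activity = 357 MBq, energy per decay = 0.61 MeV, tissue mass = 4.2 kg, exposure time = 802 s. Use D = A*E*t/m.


A = 357 MBq = 3.5700e+08 Bq
E = 0.61 MeV = 9.7722e-14 J
D = A*E*t/m = 3.5700e+08*9.7722e-14*802/4.2
D = 0.006662 Gy


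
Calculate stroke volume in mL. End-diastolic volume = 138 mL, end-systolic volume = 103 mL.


SV = EDV - ESV
SV = 138 - 103
SV = 35 mL


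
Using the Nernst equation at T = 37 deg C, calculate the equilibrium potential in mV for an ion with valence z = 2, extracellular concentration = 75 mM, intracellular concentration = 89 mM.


E = (RT/(zF)) * ln(C_out/C_in)
T = 37 + 273.15 = 310.15 K
E = (8.314 * 310.15 / (2 * 96485)) * ln(75/89)
E = -2.287 mV


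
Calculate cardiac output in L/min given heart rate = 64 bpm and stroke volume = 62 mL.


CO = HR * SV
CO = 64 * 62 / 1000
CO = 3.968 L/min


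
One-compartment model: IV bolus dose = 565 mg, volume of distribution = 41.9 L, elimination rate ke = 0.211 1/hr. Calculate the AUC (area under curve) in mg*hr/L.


C0 = Dose/Vd = 565/41.9 = 13.4845 mg/L
AUC = C0/ke = 13.4845/0.211
AUC = 63.91 mg*hr/L


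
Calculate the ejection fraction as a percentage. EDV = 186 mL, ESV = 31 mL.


SV = EDV - ESV = 186 - 31 = 155 mL
EF = SV/EDV * 100 = 155/186 * 100
EF = 83.33%


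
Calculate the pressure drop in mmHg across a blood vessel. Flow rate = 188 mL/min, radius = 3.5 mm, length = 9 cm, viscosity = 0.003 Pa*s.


dP = 8*mu*L*Q / (pi*r^4)
Q = 188 mL/min = 3.13333e-06 m^3/s
dP = 14.3561 Pa = 14.3561 / 133.322 mmHg = 0.1077 mmHg


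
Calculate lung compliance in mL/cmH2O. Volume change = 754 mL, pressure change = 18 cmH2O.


C = dV / dP
C = 754 / 18
C = 41.89 mL/cmH2O


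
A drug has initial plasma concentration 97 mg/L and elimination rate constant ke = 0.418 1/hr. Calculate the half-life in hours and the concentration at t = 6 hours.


t_half = ln(2) / ke = 0.693147 / 0.418 = 1.658 hr
C(t) = C0 * exp(-ke*t) = 97 * exp(-0.418*6)
C(6) = 7.899 mg/L


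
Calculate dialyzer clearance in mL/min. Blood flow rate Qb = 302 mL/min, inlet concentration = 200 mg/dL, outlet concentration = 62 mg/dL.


K = Qb * (Cb_in - Cb_out) / Cb_in
K = 302 * (200 - 62) / 200
K = 208.4 mL/min


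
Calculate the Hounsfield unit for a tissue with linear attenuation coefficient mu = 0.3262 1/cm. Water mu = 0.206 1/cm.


HU = ((mu_tissue - mu_water) / mu_water) * 1000
HU = ((0.3262 - 0.206) / 0.206) * 1000
HU = 583.5


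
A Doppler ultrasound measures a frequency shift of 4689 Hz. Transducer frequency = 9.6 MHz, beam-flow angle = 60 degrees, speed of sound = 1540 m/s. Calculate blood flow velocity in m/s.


v = fd * c / (2 * f0 * cos(theta))
v = 4689 * 1540 / (2 * 9.6000e+06 * cos(60))
v = 0.7522 m/s


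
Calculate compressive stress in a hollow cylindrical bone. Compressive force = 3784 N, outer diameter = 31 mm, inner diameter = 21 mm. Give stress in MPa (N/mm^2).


A = pi*(r_o^2 - r_i^2)
r_o = 15.5 mm, r_i = 10.5 mm
A = 408.407 mm^2
sigma = F/A = 3784 / 408.407
sigma = 9.265 MPa


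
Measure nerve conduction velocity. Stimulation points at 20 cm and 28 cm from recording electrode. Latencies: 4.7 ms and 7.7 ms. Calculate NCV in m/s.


Distance = (28 - 20) / 100 = 0.08 m
dt = (7.7 - 4.7) / 1000 = 0.003 s
NCV = dist / dt = 26.67 m/s


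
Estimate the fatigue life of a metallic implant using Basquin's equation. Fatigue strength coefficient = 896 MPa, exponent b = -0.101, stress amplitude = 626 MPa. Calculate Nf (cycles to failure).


sigma_a = sigma_f' * (2Nf)^b
2Nf = (sigma_a/sigma_f')^(1/b)
2Nf = (626/896)^(1/-0.101)
2Nf = 34.827122
Nf = 17.41


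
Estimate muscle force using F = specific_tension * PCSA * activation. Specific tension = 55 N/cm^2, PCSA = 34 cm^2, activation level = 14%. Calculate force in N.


F = sigma * PCSA * activation
F = 55 * 34 * 0.14
F = 261.8 N


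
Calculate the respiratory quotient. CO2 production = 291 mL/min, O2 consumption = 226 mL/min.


RQ = VCO2 / VO2
RQ = 291 / 226
RQ = 1.288


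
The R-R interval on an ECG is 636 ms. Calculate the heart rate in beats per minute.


HR = 60 / RR_interval(s)
RR = 636 ms = 0.636 s
HR = 60 / 0.636 = 94.34 bpm


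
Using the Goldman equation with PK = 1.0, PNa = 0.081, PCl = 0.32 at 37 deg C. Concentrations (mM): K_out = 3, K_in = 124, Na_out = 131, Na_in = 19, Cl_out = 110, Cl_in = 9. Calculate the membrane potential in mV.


Vm = (RT/F)*ln((PK*Ko + PNa*Nao + PCl*Cli)/(PK*Ki + PNa*Nai + PCl*Clo))
Numer = 16.491, Denom = 160.739
Vm = -60.85 mV


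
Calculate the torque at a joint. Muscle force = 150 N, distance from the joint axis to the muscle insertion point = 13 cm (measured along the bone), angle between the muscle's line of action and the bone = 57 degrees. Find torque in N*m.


Torque = F * d * sin(theta)   (moment arm = d*sin(theta))
d = 13 cm = 0.13 m
Torque = 150 * 0.13 * sin(57)
Torque = 16.35 N*m


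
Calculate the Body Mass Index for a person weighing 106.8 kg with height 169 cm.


BMI = weight / height^2
height = 169 cm = 1.69 m
BMI = 106.8 / 1.69^2
BMI = 37.39 kg/m^2


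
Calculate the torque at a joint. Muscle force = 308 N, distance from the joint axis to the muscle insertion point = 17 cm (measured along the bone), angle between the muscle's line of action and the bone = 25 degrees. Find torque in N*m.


Torque = F * d * sin(theta)   (moment arm = d*sin(theta))
d = 17 cm = 0.17 m
Torque = 308 * 0.17 * sin(25)
Torque = 22.13 N*m


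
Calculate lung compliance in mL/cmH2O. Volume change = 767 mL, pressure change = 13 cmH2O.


C = dV / dP
C = 767 / 13
C = 59 mL/cmH2O


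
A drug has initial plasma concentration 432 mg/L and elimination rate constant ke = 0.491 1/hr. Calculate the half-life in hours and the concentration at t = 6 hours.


t_half = ln(2) / ke = 0.693147 / 0.491 = 1.412 hr
C(t) = C0 * exp(-ke*t) = 432 * exp(-0.491*6)
C(6) = 22.7 mg/L


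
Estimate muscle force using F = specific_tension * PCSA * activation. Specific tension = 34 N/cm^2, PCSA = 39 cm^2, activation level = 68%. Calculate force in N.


F = sigma * PCSA * activation
F = 34 * 39 * 0.68
F = 901.7 N


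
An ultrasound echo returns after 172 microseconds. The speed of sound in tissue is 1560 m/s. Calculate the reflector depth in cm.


depth = c * t / 2
t = 172 us = 1.7200e-04 s
depth = 1560 * 1.7200e-04 / 2
depth = 0.13416 m = 13.416 cm


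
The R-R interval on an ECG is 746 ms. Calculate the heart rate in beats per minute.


HR = 60 / RR_interval(s)
RR = 746 ms = 0.746 s
HR = 60 / 0.746 = 80.43 bpm


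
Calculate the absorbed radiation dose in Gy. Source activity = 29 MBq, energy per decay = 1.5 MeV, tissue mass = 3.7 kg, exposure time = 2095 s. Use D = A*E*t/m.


A = 29 MBq = 2.9000e+07 Bq
E = 1.5 MeV = 2.403e-13 J
D = A*E*t/m = 2.9000e+07*2.403e-13*2095/3.7
D = 0.003946 Gy


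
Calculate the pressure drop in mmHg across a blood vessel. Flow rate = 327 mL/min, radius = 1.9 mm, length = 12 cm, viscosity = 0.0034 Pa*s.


dP = 8*mu*L*Q / (pi*r^4)
Q = 327 mL/min = 5.45e-06 m^3/s
dP = 434.493 Pa = 434.493 / 133.322 mmHg = 3.259 mmHg


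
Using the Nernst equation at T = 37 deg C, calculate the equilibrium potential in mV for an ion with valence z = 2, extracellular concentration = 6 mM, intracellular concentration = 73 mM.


E = (RT/(zF)) * ln(C_out/C_in)
T = 37 + 273.15 = 310.15 K
E = (8.314 * 310.15 / (2 * 96485)) * ln(6/73)
E = -33.39 mV


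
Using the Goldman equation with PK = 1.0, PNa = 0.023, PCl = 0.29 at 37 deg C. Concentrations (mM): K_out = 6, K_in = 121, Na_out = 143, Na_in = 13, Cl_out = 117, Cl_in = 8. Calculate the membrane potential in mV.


Vm = (RT/F)*ln((PK*Ko + PNa*Nao + PCl*Cli)/(PK*Ki + PNa*Nai + PCl*Clo))
Numer = 11.609, Denom = 155.229
Vm = -69.3 mV


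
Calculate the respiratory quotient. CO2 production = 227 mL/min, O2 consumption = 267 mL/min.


RQ = VCO2 / VO2
RQ = 227 / 267
RQ = 0.8502


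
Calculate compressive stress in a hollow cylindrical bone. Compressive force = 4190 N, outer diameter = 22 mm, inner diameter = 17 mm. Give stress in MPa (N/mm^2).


A = pi*(r_o^2 - r_i^2)
r_o = 11 mm, r_i = 8.5 mm
A = 153.153 mm^2
sigma = F/A = 4190 / 153.153
sigma = 27.36 MPa


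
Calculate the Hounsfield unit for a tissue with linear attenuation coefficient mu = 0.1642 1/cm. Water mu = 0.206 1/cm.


HU = ((mu_tissue - mu_water) / mu_water) * 1000
HU = ((0.1642 - 0.206) / 0.206) * 1000
HU = -202.9


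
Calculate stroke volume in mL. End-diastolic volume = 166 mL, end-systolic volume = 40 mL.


SV = EDV - ESV
SV = 166 - 40
SV = 126 mL


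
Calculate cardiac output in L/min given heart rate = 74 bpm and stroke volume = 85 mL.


CO = HR * SV
CO = 74 * 85 / 1000
CO = 6.29 L/min


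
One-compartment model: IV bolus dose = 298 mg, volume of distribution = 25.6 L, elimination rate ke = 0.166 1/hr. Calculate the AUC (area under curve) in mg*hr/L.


C0 = Dose/Vd = 298/25.6 = 11.6406 mg/L
AUC = C0/ke = 11.6406/0.166
AUC = 70.12 mg*hr/L


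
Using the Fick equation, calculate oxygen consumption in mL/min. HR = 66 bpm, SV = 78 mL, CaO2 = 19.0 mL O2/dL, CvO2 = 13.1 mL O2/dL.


CO = HR*SV = 66*78/1000 = 5.148 L/min
a-v O2 diff = 19.0 - 13.1 = 5.9 mL/dL
VO2 = CO * (CaO2-CvO2) * 10 dL/L
VO2 = 5.148 * 5.9 * 10
VO2 = 303.7 mL/min


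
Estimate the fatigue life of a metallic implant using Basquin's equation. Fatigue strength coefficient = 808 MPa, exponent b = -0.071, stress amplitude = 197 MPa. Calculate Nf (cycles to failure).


sigma_a = sigma_f' * (2Nf)^b
2Nf = (sigma_a/sigma_f')^(1/b)
2Nf = (197/808)^(1/-0.071)
2Nf = 4.2956616e+08
Nf = 2.1478e+08


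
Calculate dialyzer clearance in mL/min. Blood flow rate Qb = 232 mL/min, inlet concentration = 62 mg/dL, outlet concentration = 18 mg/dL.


K = Qb * (Cb_in - Cb_out) / Cb_in
K = 232 * (62 - 18) / 62
K = 164.6 mL/min


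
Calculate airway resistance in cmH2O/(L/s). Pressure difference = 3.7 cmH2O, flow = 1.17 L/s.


R = dP / flow
R = 3.7 / 1.17
R = 3.162 cmH2O/(L/s)


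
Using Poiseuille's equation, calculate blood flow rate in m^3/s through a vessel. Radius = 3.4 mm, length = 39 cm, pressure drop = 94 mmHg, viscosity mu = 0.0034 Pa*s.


Q = pi*r^4*dP / (8*mu*L)
r = 0.0034 m, L = 0.39 m
dP = 94 mmHg = 12532.268 Pa
Q = 4.9598e-04 m^3/s


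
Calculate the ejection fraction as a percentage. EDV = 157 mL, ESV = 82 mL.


SV = EDV - ESV = 157 - 82 = 75 mL
EF = SV/EDV * 100 = 75/157 * 100
EF = 47.77%


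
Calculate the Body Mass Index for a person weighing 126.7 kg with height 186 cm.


BMI = weight / height^2
height = 186 cm = 1.86 m
BMI = 126.7 / 1.86^2
BMI = 36.62 kg/m^2


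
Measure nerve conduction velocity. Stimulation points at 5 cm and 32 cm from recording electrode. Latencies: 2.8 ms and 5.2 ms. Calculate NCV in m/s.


Distance = (32 - 5) / 100 = 0.27 m
dt = (5.2 - 2.8) / 1000 = 0.0024 s
NCV = dist / dt = 112.5 m/s


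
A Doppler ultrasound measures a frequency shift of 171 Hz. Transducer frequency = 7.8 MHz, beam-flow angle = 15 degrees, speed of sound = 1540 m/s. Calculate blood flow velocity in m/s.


v = fd * c / (2 * f0 * cos(theta))
v = 171 * 1540 / (2 * 7.8000e+06 * cos(15))
v = 0.01748 m/s


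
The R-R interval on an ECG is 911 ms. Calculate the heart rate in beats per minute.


HR = 60 / RR_interval(s)
RR = 911 ms = 0.911 s
HR = 60 / 0.911 = 65.86 bpm


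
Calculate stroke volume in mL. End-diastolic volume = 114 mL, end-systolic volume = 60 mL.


SV = EDV - ESV
SV = 114 - 60
SV = 54 mL


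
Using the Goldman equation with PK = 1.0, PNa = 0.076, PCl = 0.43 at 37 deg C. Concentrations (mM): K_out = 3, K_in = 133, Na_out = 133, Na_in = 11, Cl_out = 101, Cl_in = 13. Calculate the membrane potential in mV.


Vm = (RT/F)*ln((PK*Ko + PNa*Nao + PCl*Cli)/(PK*Ki + PNa*Nai + PCl*Clo))
Numer = 18.698, Denom = 177.266
Vm = -60.11 mV


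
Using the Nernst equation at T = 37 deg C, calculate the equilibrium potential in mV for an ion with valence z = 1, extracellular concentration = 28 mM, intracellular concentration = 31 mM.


E = (RT/(zF)) * ln(C_out/C_in)
T = 37 + 273.15 = 310.15 K
E = (8.314 * 310.15 / (1 * 96485)) * ln(28/31)
E = -2.72 mV


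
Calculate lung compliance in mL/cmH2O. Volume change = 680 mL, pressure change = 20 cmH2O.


C = dV / dP
C = 680 / 20
C = 34 mL/cmH2O


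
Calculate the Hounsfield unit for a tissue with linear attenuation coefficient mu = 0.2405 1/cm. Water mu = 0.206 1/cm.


HU = ((mu_tissue - mu_water) / mu_water) * 1000
HU = ((0.2405 - 0.206) / 0.206) * 1000
HU = 167.5


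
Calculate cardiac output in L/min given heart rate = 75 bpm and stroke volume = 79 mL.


CO = HR * SV
CO = 75 * 79 / 1000
CO = 5.925 L/min


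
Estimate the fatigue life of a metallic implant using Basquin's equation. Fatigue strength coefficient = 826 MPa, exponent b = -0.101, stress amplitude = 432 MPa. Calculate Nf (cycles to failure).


sigma_a = sigma_f' * (2Nf)^b
2Nf = (sigma_a/sigma_f')^(1/b)
2Nf = (432/826)^(1/-0.101)
2Nf = 612.48024
Nf = 306.2


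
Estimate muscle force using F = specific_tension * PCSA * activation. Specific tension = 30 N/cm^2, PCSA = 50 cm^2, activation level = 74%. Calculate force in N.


F = sigma * PCSA * activation
F = 30 * 50 * 0.74
F = 1110 N


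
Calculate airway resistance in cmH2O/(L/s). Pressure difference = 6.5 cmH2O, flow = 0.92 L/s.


R = dP / flow
R = 6.5 / 0.92
R = 7.065 cmH2O/(L/s)


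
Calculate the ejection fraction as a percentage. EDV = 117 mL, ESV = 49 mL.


SV = EDV - ESV = 117 - 49 = 68 mL
EF = SV/EDV * 100 = 68/117 * 100
EF = 58.12%


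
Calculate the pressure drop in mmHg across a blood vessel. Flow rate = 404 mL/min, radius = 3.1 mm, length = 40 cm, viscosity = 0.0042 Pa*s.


dP = 8*mu*L*Q / (pi*r^4)
Q = 404 mL/min = 6.73333e-06 m^3/s
dP = 311.912 Pa = 311.912 / 133.322 mmHg = 2.34 mmHg


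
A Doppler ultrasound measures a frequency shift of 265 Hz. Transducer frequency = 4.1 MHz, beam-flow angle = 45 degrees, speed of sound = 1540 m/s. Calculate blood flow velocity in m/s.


v = fd * c / (2 * f0 * cos(theta))
v = 265 * 1540 / (2 * 4.1000e+06 * cos(45))
v = 0.07038 m/s


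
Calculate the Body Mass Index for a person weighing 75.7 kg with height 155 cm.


BMI = weight / height^2
height = 155 cm = 1.55 m
BMI = 75.7 / 1.55^2
BMI = 31.51 kg/m^2
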